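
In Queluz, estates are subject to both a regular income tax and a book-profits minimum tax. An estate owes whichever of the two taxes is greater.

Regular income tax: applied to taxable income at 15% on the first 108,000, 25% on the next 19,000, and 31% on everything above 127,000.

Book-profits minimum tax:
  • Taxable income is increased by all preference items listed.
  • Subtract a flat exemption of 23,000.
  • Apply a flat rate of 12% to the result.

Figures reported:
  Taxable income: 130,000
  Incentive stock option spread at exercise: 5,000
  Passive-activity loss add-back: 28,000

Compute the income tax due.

Book-profits minimum tax:
  Adjusted income: 130,000 + 5,000 + 28,000 = 163,000
  Less exemption 23,000 → base 140,000
  140,000 × 12% = 16,800

Regular income tax:
  108,000 × 15% = 16,200
  19,000 × 25% = 4,750
  3,000 × 31% = 930
  → 21,880

21,880 > 16,800, so the regular income tax governs.

21,880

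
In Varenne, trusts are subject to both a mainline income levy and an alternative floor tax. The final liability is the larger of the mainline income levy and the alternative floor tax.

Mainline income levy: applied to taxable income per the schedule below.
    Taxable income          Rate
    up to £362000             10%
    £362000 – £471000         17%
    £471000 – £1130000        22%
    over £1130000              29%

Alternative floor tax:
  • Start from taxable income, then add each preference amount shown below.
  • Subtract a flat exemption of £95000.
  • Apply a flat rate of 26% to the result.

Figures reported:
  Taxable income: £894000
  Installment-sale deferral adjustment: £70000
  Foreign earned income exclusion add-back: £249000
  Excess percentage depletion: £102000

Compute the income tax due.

Mainline income levy:
  £362000 × 10% = £36200
  £109000 × 17% = £18530
  £423000 × 22% = £93060
  → £147790

Alternative floor tax:
  Adjusted income: £894000 + £70000 + £249000 + £102000 = £1315000
  Less exemption £95000 → base £1220000
  £1220000 × 26% = £317200

£317200 > £147790, so the alternative floor tax is the binding amount.

£317200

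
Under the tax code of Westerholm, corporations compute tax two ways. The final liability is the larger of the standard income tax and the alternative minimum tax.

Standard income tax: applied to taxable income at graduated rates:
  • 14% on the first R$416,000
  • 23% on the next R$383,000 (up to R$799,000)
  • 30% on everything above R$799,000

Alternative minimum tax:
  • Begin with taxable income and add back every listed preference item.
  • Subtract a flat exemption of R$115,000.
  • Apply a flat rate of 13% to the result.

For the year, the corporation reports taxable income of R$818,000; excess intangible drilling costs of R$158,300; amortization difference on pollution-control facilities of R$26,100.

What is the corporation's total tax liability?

Alternative minimum tax:
  Adjusted income: R$818,000 + R$158,300 + R$26,100 = R$1,002,400
  Less exemption R$115,000 → base R$887,400
  R$887,400 × 13% = R$115,362

Standard income tax:
  R$416,000 × 14% = R$58,240
  R$383,000 × 23% = R$88,090
  R$19,000 × 30% = R$5,700
  → R$152,030

R$152,030 > R$115,362, so the standard income tax governs.

R$152,030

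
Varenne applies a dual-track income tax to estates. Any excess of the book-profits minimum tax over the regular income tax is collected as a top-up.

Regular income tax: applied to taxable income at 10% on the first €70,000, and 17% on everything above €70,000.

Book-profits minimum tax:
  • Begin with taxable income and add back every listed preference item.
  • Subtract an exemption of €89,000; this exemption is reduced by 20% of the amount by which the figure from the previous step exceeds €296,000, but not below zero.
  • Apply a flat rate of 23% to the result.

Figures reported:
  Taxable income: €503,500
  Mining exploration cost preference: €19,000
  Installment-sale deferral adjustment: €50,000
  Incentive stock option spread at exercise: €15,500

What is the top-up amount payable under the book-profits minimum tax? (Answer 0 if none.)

Book-profits minimum tax:
  Adjusted income: €503,500 + €19,000 + €50,000 + €15,500 = €588,000
  Exemption: €89,000 − 20% × (€588,000 − €296,000) = €89,000 − €58,400 = €30,600
  Base: €588,000 − €30,600 = €557,400
  €557,400 × 23% = €128,202

Regular income tax:
  €70,000 × 10% = €7,000
  €433,500 × 17% = €73,695
  → €80,695

Excess of book-profits minimum tax over regular income tax: €128,202 − €80,695 = €47,507.

€47,507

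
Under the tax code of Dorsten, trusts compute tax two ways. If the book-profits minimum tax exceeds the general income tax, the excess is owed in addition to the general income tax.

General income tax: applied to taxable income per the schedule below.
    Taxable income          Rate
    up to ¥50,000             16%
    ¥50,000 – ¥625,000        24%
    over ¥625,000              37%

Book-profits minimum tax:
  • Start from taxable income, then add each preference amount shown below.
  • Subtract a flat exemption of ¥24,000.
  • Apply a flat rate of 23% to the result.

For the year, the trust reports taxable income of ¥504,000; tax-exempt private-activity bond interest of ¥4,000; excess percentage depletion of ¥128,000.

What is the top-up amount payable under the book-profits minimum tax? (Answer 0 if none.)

¥23,800

General income tax:
  ¥50,000 × 16% = ¥8,000
  ¥454,000 × 24% = ¥108,960
  → ¥116,960

Book-profits minimum tax:
  Adjusted income: ¥504,000 + ¥4,000 + ¥128,000 = ¥636,000
  Less exemption ¥24,000 → base ¥612,000
  ¥612,000 × 23% = ¥140,760

Excess of book-profits minimum tax over general income tax: ¥140,760 − ¥116,960 = ¥23,800.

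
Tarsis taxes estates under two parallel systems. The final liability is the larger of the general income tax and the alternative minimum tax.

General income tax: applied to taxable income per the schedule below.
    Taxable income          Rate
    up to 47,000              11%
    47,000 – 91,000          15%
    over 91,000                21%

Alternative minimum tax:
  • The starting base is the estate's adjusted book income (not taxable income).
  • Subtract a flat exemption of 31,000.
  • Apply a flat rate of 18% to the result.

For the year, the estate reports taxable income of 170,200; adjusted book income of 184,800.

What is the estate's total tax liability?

General income tax:
  47,000 × 11% = 5,170
  44,000 × 15% = 6,600
  79,200 × 21% = 16,632
  → 28,402

Alternative minimum tax:
  Base (adjusted book income): 184,800
  Less exemption 31,000 → base 153,800
  153,800 × 18% = 27,684

28,402 > 27,684, so the general income tax governs.

28,402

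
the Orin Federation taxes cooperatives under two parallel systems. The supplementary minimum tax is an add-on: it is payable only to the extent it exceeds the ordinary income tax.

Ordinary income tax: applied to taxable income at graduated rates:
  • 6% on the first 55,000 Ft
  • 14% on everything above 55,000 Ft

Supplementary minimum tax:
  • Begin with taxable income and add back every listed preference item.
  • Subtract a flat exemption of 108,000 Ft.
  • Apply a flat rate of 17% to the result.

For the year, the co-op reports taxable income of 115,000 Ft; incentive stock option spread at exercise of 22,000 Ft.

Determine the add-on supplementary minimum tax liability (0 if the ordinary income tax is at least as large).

0 Ft

Supplementary minimum tax:
  Adjusted income: 115,000 Ft + 22,000 Ft = 137,000 Ft
  Less exemption 108,000 Ft → base 29,000 Ft
  29,000 Ft × 17% = 4,930 Ft

Ordinary income tax:
  55,000 Ft × 6% = 3,300 Ft
  60,000 Ft × 14% = 8,400 Ft
  → 11,700 Ft

4,930 Ft ≤ 11,700 Ft, so no add-on is due.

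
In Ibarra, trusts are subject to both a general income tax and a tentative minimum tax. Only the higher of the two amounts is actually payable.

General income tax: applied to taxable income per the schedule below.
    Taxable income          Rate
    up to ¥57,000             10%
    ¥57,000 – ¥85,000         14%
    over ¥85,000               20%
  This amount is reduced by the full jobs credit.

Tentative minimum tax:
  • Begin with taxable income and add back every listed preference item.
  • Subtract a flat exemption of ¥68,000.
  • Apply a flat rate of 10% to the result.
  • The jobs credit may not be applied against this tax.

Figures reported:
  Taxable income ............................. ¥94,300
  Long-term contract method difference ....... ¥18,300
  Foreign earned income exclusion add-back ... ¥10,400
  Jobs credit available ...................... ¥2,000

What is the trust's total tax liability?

Tentative minimum tax:
  Adjusted income: ¥94,300 + ¥18,300 + ¥10,400 = ¥123,000
  Less exemption ¥68,000 → base ¥55,000
  ¥55,000 × 10% = ¥5,500

General income tax:
  ¥57,000 × 10% = ¥5,700
  ¥28,000 × 14% = ¥3,920
  ¥9,300 × 20% = ¥1,860
  → ¥11,480
  Less jobs credit ¥2,000 → ¥9,480

¥9,480 > ¥5,500, so the general income tax governs.

¥9,480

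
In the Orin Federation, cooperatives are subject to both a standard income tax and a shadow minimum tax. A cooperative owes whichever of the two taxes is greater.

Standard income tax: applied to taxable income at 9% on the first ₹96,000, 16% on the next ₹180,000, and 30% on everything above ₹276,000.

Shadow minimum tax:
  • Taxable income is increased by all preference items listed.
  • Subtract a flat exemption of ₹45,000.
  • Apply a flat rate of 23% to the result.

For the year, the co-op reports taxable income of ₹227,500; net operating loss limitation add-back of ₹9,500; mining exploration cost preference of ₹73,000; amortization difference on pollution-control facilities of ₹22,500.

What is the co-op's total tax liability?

Shadow minimum tax:
  Adjusted income: ₹227,500 + ₹9,500 + ₹73,000 + ₹22,500 = ₹332,500
  Less exemption ₹45,000 → base ₹287,500
  ₹287,500 × 23% = ₹66,125

Standard income tax:
  ₹96,000 × 9% = ₹8,640
  ₹131,500 × 16% = ₹21,040
  → ₹29,680

₹66,125 > ₹29,680, so the shadow minimum tax is the binding amount.

₹66,125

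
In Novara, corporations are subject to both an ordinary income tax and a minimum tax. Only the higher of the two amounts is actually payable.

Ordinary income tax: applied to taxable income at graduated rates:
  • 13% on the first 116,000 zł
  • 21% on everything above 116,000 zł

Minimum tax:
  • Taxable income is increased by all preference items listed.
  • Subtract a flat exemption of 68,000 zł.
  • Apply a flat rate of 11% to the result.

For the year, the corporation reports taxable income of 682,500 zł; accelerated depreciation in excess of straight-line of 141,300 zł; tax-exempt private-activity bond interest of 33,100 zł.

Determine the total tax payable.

134,045 zł

Minimum tax:
  Adjusted income: 682,500 zł + 141,300 zł + 33,100 zł = 856,900 zł
  Less exemption 68,000 zł → base 788,900 zł
  788,900 zł × 11% = 86,779 zł

Ordinary income tax:
  116,000 zł × 13% = 15,080 zł
  566,500 zł × 21% = 118,965 zł
  → 134,045 zł

134,045 zł > 86,779 zł, so the ordinary income tax governs.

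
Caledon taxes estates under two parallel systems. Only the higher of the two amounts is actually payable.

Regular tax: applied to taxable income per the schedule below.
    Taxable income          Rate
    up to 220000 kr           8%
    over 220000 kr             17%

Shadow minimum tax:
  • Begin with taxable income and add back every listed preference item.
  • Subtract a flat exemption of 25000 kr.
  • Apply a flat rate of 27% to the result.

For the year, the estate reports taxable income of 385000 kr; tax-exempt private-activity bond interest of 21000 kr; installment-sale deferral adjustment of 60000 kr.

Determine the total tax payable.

Regular tax:
  220000 kr × 8% = 17600 kr
  165000 kr × 17% = 28050 kr
  → 45650 kr

Shadow minimum tax:
  Adjusted income: 385000 kr + 21000 kr + 60000 kr = 466000 kr
  Less exemption 25000 kr → base 441000 kr
  441000 kr × 27% = 119070 kr

119070 kr > 45650 kr, so the shadow minimum tax is the binding amount.

119070 kr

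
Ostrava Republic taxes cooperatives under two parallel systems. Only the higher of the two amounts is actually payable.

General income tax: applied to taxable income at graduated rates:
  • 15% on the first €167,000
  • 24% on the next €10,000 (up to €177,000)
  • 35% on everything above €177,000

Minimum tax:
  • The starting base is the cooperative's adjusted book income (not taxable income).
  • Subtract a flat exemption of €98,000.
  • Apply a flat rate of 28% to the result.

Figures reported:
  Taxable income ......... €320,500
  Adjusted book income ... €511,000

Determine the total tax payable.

General income tax:
  €167,000 × 15% = €25,050
  €10,000 × 24% = €2,400
  €143,500 × 35% = €50,225
  → €77,675

Minimum tax:
  Base (adjusted book income): €511,000
  Less exemption €98,000 → base €413,000
  €413,000 × 28% = €115,640

€115,640 > €77,675, so the minimum tax is the binding amount.

€115,640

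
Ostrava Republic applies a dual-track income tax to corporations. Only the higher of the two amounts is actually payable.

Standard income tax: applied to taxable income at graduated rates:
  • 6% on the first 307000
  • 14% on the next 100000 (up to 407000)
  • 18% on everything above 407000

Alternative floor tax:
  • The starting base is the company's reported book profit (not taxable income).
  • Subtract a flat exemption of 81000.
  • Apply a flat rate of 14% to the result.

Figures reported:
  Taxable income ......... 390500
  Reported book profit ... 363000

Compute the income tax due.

Alternative floor tax:
  Base (reported book profit): 363000
  Less exemption 81000 → base 282000
  282000 × 14% = 39480

Standard income tax:
  307000 × 6% = 18420
  83500 × 14% = 11690
  → 30110

39480 > 30110, so the alternative floor tax is the binding amount.

39480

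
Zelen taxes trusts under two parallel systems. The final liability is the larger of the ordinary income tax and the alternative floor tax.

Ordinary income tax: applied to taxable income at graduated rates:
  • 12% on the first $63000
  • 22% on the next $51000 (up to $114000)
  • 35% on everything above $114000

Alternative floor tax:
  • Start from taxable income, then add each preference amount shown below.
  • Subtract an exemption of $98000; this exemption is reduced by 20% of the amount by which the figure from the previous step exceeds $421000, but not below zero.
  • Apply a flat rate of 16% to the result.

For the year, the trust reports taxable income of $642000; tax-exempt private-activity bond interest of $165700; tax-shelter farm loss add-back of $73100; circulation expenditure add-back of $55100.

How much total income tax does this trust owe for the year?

Ordinary income tax:
  $63000 × 12% = $7560
  $51000 × 22% = $11220
  $528000 × 35% = $184800
  → $203580

Alternative floor tax:
  Adjusted income: $642000 + $165700 + $73100 + $55100 = $935900
  Exemption: 20% × ($935900 − $421000) = $102980 ≥ $98000, so the exemption is fully phased out
  Base: $935900 − $0 = $935900
  $935900 × 16% = $149744

$203580 > $149744, so the ordinary income tax governs.

$203580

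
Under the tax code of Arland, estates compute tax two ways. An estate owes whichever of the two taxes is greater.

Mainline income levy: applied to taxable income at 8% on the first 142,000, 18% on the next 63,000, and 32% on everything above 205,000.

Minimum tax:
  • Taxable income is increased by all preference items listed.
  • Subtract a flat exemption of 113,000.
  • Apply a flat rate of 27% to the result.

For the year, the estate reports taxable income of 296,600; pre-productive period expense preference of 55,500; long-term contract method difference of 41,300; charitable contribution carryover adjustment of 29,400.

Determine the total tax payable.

83,646

Minimum tax:
  Adjusted income: 296,600 + 55,500 + 41,300 + 29,400 = 422,800
  Less exemption 113,000 → base 309,800
  309,800 × 27% = 83,646

Mainline income levy:
  142,000 × 8% = 11,360
  63,000 × 18% = 11,340
  91,600 × 32% = 29,312
  → 52,012

83,646 > 52,012, so the minimum tax is the binding amount.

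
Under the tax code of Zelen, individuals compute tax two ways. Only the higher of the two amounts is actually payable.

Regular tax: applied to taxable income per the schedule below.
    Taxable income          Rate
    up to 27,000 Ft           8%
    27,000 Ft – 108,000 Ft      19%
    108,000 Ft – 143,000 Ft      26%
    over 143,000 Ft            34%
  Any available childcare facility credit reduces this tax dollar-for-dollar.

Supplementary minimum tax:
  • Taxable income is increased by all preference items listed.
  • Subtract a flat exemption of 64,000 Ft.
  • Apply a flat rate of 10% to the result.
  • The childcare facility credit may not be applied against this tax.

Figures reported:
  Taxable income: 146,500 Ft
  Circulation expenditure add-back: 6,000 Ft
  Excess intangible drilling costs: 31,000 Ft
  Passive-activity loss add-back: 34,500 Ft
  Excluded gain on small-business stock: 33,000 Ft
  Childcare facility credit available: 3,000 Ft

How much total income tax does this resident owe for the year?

24,840 Ft

Supplementary minimum tax:
  Adjusted income: 146,500 Ft + 6,000 Ft + 31,000 Ft + 34,500 Ft + 33,000 Ft = 251,000 Ft
  Less exemption 64,000 Ft → base 187,000 Ft
  187,000 Ft × 10% = 18,700 Ft

Regular tax:
  27,000 Ft × 8% = 2,160 Ft
  81,000 Ft × 19% = 15,390 Ft
  35,000 Ft × 26% = 9,100 Ft
  3,500 Ft × 34% = 1,190 Ft
  → 27,840 Ft
  Less childcare facility credit 3,000 Ft → 24,840 Ft

24,840 Ft > 18,700 Ft, so the regular tax governs.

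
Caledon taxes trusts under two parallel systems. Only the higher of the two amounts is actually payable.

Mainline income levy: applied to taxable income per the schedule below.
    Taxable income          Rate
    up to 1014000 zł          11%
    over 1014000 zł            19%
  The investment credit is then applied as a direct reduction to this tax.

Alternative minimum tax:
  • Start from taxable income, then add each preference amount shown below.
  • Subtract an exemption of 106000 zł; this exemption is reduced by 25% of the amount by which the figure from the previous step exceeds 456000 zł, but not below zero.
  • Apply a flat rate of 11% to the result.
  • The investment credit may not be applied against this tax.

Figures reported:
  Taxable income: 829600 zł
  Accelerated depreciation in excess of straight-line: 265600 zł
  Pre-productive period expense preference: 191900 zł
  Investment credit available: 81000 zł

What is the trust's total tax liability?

Mainline income levy:
  829600 zł × 11% = 91256 zł
  Less investment credit 81000 zł → 10256 zł

Alternative minimum tax:
  Adjusted income: 829600 zł + 265600 zł + 191900 zł = 1287100 zł
  Exemption: 25% × (1287100 zł − 456000 zł) = 207775 zł ≥ 106000 zł, so the exemption is fully phased out
  Base: 1287100 zł − 0 zł = 1287100 zł
  1287100 zł × 11% = 141581 zł

141581 zł > 10256 zł, so the alternative minimum tax is the binding amount.

141581 zł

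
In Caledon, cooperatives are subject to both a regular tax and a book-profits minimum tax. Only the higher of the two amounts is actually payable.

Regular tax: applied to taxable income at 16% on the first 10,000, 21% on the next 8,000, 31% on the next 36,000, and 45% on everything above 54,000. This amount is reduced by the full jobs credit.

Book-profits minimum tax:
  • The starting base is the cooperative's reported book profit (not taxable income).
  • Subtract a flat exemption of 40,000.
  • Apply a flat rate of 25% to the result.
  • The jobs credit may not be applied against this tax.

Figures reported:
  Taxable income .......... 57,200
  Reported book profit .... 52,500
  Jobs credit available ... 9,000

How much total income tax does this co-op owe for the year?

6,880

Book-profits minimum tax:
  Base (reported book profit): 52,500
  Less exemption 40,000 → base 12,500
  12,500 × 25% = 3,125

Regular tax:
  10,000 × 16% = 1,600
  8,000 × 21% = 1,680
  36,000 × 31% = 11,160
  3,200 × 45% = 1,440
  → 15,880
  Less jobs credit 9,000 → 6,880

6,880 > 3,125, so the regular tax governs.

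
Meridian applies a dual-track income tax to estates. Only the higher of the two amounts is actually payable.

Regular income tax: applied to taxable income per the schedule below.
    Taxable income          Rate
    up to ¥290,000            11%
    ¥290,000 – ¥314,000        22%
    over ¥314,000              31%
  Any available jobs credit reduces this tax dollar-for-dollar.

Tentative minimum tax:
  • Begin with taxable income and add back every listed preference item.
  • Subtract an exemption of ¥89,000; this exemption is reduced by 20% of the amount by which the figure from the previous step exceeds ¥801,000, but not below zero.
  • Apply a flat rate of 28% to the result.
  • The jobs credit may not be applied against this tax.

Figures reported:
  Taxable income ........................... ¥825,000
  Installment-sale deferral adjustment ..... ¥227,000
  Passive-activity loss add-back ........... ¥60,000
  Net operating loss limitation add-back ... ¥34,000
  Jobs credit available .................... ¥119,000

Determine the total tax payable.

Regular income tax:
  ¥290,000 × 11% = ¥31,900
  ¥24,000 × 22% = ¥5,280
  ¥511,000 × 31% = ¥158,410
  → ¥195,590
  Less jobs credit ¥119,000 → ¥76,590

Tentative minimum tax:
  Adjusted income: ¥825,000 + ¥227,000 + ¥60,000 + ¥34,000 = ¥1,146,000
  Exemption: ¥89,000 − 20% × (¥1,146,000 − ¥801,000) = ¥89,000 − ¥69,000 = ¥20,000
  Base: ¥1,146,000 − ¥20,000 = ¥1,126,000
  ¥1,126,000 × 28% = ¥315,280

¥315,280 > ¥76,590, so the tentative minimum tax is the binding amount.

¥315,280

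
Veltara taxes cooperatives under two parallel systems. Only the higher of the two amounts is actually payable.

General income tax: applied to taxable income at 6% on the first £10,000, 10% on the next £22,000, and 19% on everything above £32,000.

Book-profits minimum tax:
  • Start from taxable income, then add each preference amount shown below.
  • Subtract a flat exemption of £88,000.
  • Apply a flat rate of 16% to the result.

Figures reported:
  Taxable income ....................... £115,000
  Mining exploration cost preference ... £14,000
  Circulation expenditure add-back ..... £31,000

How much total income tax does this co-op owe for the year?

General income tax:
  £10,000 × 6% = £600
  £22,000 × 10% = £2,200
  £83,000 × 19% = £15,770
  → £18,570

Book-profits minimum tax:
  Adjusted income: £115,000 + £14,000 + £31,000 = £160,000
  Less exemption £88,000 → base £72,000
  £72,000 × 16% = £11,520

£18,570 > £11,520, so the general income tax governs.

£18,570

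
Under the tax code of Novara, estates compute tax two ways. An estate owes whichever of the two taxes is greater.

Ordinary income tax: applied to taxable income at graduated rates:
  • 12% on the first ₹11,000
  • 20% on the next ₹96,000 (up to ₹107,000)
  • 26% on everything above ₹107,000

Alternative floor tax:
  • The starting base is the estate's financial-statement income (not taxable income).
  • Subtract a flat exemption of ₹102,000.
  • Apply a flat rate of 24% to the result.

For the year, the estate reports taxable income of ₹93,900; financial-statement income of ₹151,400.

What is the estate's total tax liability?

Ordinary income tax:
  ₹11,000 × 12% = ₹1,320
  ₹82,900 × 20% = ₹16,580
  → ₹17,900

Alternative floor tax:
  Base (financial-statement income): ₹151,400
  Less exemption ₹102,000 → base ₹49,400
  ₹49,400 × 24% = ₹11,856

₹17,900 > ₹11,856, so the ordinary income tax governs.

₹17,900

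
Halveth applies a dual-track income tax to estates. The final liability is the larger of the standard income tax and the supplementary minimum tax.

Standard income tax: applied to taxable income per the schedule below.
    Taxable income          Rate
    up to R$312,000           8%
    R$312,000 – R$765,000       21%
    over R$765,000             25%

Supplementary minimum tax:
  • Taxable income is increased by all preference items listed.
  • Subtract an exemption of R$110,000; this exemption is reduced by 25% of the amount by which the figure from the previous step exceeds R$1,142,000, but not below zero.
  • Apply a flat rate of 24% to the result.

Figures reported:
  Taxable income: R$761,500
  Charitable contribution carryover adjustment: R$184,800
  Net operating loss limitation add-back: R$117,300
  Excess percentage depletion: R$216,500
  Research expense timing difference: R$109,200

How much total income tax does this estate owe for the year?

R$321,870

Standard income tax:
  R$312,000 × 8% = R$24,960
  R$449,500 × 21% = R$94,395
  → R$119,355

Supplementary minimum tax:
  Adjusted income: R$761,500 + R$184,800 + R$117,300 + R$216,500 + R$109,200 = R$1,389,300
  Exemption: R$110,000 − 25% × (R$1,389,300 − R$1,142,000) = R$110,000 − R$61,825 = R$48,175
  Base: R$1,389,300 − R$48,175 = R$1,341,125
  R$1,341,125 × 24% = R$321,870

R$321,870 > R$119,355, so the supplementary minimum tax is the binding amount.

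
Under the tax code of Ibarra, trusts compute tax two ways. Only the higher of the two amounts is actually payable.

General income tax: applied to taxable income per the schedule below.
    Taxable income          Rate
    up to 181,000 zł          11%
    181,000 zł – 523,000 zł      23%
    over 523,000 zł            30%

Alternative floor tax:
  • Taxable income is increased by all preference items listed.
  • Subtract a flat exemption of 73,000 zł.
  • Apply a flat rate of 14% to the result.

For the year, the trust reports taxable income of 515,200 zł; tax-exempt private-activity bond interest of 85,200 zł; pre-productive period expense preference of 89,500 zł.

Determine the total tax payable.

Alternative floor tax:
  Adjusted income: 515,200 zł + 85,200 zł + 89,500 zł = 689,900 zł
  Less exemption 73,000 zł → base 616,900 zł
  616,900 zł × 14% = 86,366 zł

General income tax:
  181,000 zł × 11% = 19,910 zł
  334,200 zł × 23% = 76,866 zł
  → 96,776 zł

96,776 zł > 86,366 zł, so the general income tax governs.

96,776 zł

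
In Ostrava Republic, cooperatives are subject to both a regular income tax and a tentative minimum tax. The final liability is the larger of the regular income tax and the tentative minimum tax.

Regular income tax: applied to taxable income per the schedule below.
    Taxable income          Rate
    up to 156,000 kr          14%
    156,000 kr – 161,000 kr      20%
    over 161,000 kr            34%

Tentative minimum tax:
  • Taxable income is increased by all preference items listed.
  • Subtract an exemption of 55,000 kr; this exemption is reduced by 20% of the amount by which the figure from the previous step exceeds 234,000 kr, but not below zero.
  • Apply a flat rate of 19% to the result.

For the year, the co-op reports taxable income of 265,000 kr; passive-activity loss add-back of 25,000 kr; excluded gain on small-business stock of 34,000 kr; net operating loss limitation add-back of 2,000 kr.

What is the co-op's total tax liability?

58,200 kr

Tentative minimum tax:
  Adjusted income: 265,000 kr + 25,000 kr + 34,000 kr + 2,000 kr = 326,000 kr
  Exemption: 55,000 kr − 20% × (326,000 kr − 234,000 kr) = 55,000 kr − 18,400 kr = 36,600 kr
  Base: 326,000 kr − 36,600 kr = 289,400 kr
  289,400 kr × 19% = 54,986 kr

Regular income tax:
  156,000 kr × 14% = 21,840 kr
  5,000 kr × 20% = 1,000 kr
  104,000 kr × 34% = 35,360 kr
  → 58,200 kr

58,200 kr > 54,986 kr, so the regular income tax governs.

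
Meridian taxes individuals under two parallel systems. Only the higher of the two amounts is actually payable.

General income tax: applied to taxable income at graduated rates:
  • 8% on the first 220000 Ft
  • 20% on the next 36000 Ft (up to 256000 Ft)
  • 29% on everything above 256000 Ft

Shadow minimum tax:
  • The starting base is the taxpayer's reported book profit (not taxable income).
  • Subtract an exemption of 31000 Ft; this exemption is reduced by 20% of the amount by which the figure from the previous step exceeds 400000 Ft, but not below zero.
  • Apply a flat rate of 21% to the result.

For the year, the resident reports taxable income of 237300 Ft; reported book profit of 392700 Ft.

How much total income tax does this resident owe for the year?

Shadow minimum tax:
  Base (reported book profit): 392700 Ft
  Exemption: 392700 Ft ≤ 400000 Ft, so full 31000 Ft applies
  Base: 392700 Ft − 31000 Ft = 361700 Ft
  361700 Ft × 21% = 75957 Ft

General income tax:
  220000 Ft × 8% = 17600 Ft
  17300 Ft × 20% = 3460 Ft
  → 21060 Ft

75957 Ft > 21060 Ft, so the shadow minimum tax is the binding amount.

75957 Ft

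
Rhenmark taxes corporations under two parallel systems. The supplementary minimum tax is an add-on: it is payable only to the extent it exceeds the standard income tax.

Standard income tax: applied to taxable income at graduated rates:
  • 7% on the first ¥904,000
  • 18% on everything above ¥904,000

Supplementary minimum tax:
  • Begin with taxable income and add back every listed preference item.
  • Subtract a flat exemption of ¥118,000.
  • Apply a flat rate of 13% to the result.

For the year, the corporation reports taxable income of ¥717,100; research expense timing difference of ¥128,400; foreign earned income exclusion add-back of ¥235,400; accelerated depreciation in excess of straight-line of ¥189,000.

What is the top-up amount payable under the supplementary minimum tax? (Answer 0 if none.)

¥99,550

Standard income tax:
  ¥717,100 × 7% = ¥50,197

Supplementary minimum tax:
  Adjusted income: ¥717,100 + ¥128,400 + ¥235,400 + ¥189,000 = ¥1,269,900
  Less exemption ¥118,000 → base ¥1,151,900
  ¥1,151,900 × 13% = ¥149,747

Excess of supplementary minimum tax over standard income tax: ¥149,747 − ¥50,197 = ¥99,550.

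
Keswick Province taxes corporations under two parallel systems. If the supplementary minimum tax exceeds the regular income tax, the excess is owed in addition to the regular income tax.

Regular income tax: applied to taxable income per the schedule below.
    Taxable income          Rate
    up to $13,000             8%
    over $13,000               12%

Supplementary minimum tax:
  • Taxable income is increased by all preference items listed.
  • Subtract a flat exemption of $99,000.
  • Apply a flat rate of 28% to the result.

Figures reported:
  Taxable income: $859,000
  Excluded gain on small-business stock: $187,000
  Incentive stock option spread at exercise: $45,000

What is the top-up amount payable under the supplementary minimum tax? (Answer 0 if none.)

$175,200

Supplementary minimum tax:
  Adjusted income: $859,000 + $187,000 + $45,000 = $1,091,000
  Less exemption $99,000 → base $992,000
  $992,000 × 28% = $277,760

Regular income tax:
  $13,000 × 8% = $1,040
  $846,000 × 12% = $101,520
  → $102,560

Excess of supplementary minimum tax over regular income tax: $277,760 − $102,560 = $175,200.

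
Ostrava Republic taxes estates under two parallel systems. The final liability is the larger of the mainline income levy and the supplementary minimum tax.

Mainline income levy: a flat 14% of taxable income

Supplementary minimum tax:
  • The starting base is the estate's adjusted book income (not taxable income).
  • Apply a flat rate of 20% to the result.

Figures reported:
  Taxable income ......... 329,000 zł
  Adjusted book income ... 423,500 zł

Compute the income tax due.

Mainline income levy:
  329,000 zł × 14% = 46,060 zł

Supplementary minimum tax:
  Base (adjusted book income): 423,500 zł
  423,500 zł × 20% = 84,700 zł

84,700 zł > 46,060 zł, so the supplementary minimum tax is the binding amount.

84,700 zł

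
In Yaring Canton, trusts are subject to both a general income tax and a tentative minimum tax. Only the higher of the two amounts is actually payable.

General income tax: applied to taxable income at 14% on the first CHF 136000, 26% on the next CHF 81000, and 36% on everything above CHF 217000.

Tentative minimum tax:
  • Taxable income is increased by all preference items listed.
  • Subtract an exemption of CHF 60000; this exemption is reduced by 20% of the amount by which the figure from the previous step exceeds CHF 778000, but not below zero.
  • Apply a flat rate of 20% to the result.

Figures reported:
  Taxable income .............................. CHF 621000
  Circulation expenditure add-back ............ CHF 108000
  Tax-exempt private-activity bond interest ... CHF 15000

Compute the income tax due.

CHF 185540

Tentative minimum tax:
  Adjusted income: CHF 621000 + CHF 108000 + CHF 15000 = CHF 744000
  Exemption: CHF 744000 ≤ CHF 778000, so full CHF 60000 applies
  Base: CHF 744000 − CHF 60000 = CHF 684000
  CHF 684000 × 20% = CHF 136800

General income tax:
  CHF 136000 × 14% = CHF 19040
  CHF 81000 × 26% = CHF 21060
  CHF 404000 × 36% = CHF 145440
  → CHF 185540

CHF 185540 > CHF 136800, so the general income tax governs.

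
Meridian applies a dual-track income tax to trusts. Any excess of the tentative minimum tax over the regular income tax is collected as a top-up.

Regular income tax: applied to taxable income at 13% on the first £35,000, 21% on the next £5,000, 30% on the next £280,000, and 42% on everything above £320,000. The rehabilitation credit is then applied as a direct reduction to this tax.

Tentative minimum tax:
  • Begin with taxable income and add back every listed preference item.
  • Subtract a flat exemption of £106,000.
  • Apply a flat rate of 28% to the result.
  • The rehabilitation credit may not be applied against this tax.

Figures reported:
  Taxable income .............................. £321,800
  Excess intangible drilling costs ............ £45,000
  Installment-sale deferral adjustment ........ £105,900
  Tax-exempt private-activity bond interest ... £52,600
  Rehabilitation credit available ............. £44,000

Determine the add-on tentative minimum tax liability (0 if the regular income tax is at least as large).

£71,048

Tentative minimum tax:
  Adjusted income: £321,800 + £45,000 + £105,900 + £52,600 = £525,300
  Less exemption £106,000 → base £419,300
  £419,300 × 28% = £117,404

Regular income tax:
  £35,000 × 13% = £4,550
  £5,000 × 21% = £1,050
  £280,000 × 30% = £84,000
  £1,800 × 42% = £756
  → £90,356
  Less rehabilitation credit £44,000 → £46,356

Excess of tentative minimum tax over regular income tax: £117,404 − £46,356 = £71,048.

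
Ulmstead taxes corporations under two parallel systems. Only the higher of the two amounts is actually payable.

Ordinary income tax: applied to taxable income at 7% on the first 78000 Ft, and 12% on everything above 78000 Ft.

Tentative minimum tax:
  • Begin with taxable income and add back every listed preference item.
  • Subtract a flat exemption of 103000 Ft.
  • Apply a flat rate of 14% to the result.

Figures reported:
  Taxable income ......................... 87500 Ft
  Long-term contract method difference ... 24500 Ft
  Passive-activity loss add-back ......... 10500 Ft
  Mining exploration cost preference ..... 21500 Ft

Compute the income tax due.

Tentative minimum tax:
  Adjusted income: 87500 Ft + 24500 Ft + 10500 Ft + 21500 Ft = 144000 Ft
  Less exemption 103000 Ft → base 41000 Ft
  41000 Ft × 14% = 5740 Ft

Ordinary income tax:
  78000 Ft × 7% = 5460 Ft
  9500 Ft × 12% = 1140 Ft
  → 6600 Ft

6600 Ft > 5740 Ft, so the ordinary income tax governs.

6600 Ft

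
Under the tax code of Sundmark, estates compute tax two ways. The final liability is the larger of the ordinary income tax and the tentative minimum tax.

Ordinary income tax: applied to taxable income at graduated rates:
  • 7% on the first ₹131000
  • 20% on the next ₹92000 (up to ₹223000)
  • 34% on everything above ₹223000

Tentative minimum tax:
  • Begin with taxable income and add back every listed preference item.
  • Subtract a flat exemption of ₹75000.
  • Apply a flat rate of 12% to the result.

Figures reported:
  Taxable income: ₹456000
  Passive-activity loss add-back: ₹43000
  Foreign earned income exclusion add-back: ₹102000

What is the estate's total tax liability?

Ordinary income tax:
  ₹131000 × 7% = ₹9170
  ₹92000 × 20% = ₹18400
  ₹233000 × 34% = ₹79220
  → ₹106790

Tentative minimum tax:
  Adjusted income: ₹456000 + ₹43000 + ₹102000 = ₹601000
  Less exemption ₹75000 → base ₹526000
  ₹526000 × 12% = ₹63120

₹106790 > ₹63120, so the ordinary income tax governs.

₹106790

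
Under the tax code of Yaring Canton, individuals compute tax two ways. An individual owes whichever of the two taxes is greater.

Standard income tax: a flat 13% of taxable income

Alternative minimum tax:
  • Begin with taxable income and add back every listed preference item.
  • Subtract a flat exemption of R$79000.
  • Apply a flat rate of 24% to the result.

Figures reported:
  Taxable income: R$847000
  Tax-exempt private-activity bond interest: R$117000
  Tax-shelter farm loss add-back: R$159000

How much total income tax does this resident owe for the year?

R$250560

Alternative minimum tax:
  Adjusted income: R$847000 + R$117000 + R$159000 = R$1123000
  Less exemption R$79000 → base R$1044000
  R$1044000 × 24% = R$250560

Standard income tax:
  R$847000 × 13% = R$110110

R$250560 > R$110110, so the alternative minimum tax is the binding amount.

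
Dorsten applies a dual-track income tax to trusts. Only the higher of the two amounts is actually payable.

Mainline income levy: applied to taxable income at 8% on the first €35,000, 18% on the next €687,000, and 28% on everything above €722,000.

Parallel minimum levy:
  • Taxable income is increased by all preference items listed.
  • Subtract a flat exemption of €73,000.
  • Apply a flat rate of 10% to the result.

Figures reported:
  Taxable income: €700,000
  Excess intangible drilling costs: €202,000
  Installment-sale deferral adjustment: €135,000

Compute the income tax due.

€122,500

Mainline income levy:
  €35,000 × 8% = €2,800
  €665,000 × 18% = €119,700
  → €122,500

Parallel minimum levy:
  Adjusted income: €700,000 + €202,000 + €135,000 = €1,037,000
  Less exemption €73,000 → base €964,000
  €964,000 × 10% = €96,400

€122,500 > €96,400, so the mainline income levy governs.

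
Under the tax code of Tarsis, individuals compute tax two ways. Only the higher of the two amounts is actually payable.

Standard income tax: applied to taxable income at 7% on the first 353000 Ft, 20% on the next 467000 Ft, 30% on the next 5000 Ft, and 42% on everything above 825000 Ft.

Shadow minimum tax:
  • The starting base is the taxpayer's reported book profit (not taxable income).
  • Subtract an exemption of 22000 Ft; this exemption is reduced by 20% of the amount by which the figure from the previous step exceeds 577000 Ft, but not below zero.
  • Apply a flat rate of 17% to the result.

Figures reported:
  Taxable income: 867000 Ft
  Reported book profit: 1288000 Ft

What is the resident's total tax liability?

Standard income tax:
  353000 Ft × 7% = 24710 Ft
  467000 Ft × 20% = 93400 Ft
  5000 Ft × 30% = 1500 Ft
  42000 Ft × 42% = 17640 Ft
  → 137250 Ft

Shadow minimum tax:
  Base (reported book profit): 1288000 Ft
  Exemption: 20% × (1288000 Ft − 577000 Ft) = 142200 Ft ≥ 22000 Ft, so the exemption is fully phased out
  Base: 1288000 Ft − 0 Ft = 1288000 Ft
  1288000 Ft × 17% = 218960 Ft

218960 Ft > 137250 Ft, so the shadow minimum tax is the binding amount.

218960 Ft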